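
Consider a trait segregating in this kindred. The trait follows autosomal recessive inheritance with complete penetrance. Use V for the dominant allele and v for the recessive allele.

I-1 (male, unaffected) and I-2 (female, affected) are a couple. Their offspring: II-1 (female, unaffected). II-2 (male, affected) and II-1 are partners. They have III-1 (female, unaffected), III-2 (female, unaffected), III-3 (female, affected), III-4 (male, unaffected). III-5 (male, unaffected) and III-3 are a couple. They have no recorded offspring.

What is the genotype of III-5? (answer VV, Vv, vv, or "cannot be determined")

cannot be determined

III-5's phenotype allows VV or Vv, and no parent or child forces a single allele at both positions; consistent genotype assignments exist with III-5 as VV or Vv.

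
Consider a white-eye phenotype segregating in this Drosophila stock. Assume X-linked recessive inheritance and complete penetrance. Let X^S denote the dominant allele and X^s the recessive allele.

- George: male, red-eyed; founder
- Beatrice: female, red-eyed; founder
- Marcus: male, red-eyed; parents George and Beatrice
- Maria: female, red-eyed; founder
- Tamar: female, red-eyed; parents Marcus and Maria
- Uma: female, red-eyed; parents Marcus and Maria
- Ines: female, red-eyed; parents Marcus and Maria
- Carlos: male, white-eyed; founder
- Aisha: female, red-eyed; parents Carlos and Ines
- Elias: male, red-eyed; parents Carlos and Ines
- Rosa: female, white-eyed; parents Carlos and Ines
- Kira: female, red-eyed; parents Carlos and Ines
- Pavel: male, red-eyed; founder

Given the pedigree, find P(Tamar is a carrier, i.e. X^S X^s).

1/2

Marcus is red-eyed, so Marcus is X^S Y.
Maria is red-eyed so carries S and passed s to Ines (X^S X^s, whose S came from Marcus), so Maria is X^S X^s.
Their cross gives offspring ratios 1/2 X^S X^S : 1/2 X^S X^s. Conditioning on Tamar being red-eyed, P(X^S X^s) = 1/2 / 1 = 1/2.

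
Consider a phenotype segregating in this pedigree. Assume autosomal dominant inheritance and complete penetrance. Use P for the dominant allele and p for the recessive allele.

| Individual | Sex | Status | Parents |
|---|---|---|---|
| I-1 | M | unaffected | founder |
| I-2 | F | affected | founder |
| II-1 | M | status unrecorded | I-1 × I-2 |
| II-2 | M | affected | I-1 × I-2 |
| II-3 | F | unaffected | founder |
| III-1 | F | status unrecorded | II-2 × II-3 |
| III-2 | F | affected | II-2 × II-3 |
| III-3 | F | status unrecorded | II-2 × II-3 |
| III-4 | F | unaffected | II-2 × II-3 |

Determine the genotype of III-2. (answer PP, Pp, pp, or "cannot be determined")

From phenotype alone, III-2 is PP or Pp.
III-2 is affected so carries P and received p from II-3 (pp), so III-2 is Pp.

Pp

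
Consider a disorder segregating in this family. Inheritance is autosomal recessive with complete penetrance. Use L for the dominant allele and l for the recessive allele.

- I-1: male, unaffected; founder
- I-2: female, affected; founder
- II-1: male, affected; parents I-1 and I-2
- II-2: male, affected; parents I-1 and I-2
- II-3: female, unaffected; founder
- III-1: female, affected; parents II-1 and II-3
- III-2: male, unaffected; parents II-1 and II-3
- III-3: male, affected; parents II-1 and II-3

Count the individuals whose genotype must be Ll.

3

Obligate heterozygotes: I-1 is unaffected so carries L and passed l to II-1 (ll), so I-1 is Ll; II-3 is unaffected so carries L and passed l to III-1 (ll), so II-3 is Ll; III-2 is unaffected so carries L and received l from II-1 (ll), so III-2 is Ll.
Every other individual is either homozygous by phenotype or has at least one consistent homozygous assignment, so the count is 3.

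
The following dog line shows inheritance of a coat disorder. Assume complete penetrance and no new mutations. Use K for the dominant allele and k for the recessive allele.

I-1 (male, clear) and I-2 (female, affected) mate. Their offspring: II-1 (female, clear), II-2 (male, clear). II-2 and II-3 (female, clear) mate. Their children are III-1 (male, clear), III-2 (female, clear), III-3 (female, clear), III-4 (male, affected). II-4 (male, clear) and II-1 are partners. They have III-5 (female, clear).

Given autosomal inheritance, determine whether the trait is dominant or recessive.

II-2 and II-3 are both clear yet have an affected child III-4. Under dominance, an affected child requires at least one affected parent, so the trait cannot be dominant.

recessive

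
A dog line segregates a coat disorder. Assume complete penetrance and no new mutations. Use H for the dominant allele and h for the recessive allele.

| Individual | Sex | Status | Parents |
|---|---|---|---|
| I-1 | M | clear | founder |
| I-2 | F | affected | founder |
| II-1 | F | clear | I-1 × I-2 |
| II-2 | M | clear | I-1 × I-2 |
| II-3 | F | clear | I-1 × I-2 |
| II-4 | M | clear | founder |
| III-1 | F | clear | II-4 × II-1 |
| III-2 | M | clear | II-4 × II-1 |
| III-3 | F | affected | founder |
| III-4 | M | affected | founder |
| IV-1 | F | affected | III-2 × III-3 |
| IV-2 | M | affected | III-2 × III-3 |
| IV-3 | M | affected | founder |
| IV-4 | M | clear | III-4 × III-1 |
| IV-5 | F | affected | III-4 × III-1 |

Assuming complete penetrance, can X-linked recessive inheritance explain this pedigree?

Under X-linked recessive, II-2 (clear, male) cannot arise from I-1 (clear) × I-2 (affected).

No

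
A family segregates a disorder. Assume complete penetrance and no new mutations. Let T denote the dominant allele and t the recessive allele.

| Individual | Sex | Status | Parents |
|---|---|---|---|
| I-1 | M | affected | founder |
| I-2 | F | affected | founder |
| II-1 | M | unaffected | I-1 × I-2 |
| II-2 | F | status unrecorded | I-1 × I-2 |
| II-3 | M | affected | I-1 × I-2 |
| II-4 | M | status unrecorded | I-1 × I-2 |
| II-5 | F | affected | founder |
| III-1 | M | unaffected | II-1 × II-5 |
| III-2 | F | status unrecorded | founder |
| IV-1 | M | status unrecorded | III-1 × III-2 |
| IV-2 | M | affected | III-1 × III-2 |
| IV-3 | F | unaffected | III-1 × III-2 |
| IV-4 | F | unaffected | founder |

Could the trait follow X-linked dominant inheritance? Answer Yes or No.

Yes

A consistent assignment under X-linked dominant exists: I-1 X^T Y, I-2 X^T X^t, II-1 X^t Y, II-2 X^T X^T, II-3 X^T Y, II-4 X^T Y, II-5 X^T X^t, III-1 X^t Y, III-2 X^T X^t, IV-1 X^T Y, IV-2 X^T Y, IV-3 X^t X^t, IV-4 X^t X^t.
In this assignment every recorded phenotype matches its genotype and every non-founder's genotype is obtainable from its parents' genotypes, so the pedigree is consistent.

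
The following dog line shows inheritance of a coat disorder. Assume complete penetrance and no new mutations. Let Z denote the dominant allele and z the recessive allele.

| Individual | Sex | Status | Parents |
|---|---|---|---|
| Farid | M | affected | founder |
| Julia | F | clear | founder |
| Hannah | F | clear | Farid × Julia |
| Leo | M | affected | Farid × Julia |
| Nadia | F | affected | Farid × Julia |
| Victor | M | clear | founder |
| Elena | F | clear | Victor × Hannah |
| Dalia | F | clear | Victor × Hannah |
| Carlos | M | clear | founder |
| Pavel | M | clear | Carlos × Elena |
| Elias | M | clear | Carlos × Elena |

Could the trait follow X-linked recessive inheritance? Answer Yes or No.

A consistent assignment under X-linked recessive exists: Farid X^z Y, Julia X^Z X^z, Hannah X^Z X^z, Leo X^z Y, Nadia X^z X^z, Victor X^Z Y, Elena X^Z X^Z, Dalia X^Z X^Z, Carlos X^Z Y, Pavel X^Z Y, Elias X^Z Y.
In this assignment every recorded phenotype matches its genotype and every non-founder's genotype is obtainable from its parents' genotypes, so the pedigree is consistent.

Yes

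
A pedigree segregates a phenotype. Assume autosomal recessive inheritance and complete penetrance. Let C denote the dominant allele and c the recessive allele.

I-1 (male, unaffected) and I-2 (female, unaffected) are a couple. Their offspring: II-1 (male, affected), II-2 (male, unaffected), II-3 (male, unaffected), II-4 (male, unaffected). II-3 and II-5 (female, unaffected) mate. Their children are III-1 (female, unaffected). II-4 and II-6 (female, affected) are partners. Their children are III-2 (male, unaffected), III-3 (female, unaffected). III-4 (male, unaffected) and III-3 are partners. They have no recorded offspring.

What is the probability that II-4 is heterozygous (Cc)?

I-1 is unaffected so carries C and passed c to II-1 (cc), so I-1 is Cc.
I-2 is unaffected so carries C and passed c to II-1 (cc), so I-2 is Cc.
Their cross gives offspring ratios 1/4 CC : 1/2 Cc : 1/4 cc. Conditioning on II-4 being unaffected, P(Cc) = 1/2 / 3/4 = 2/3 before taking II-4's own offspring into account.
II-6 is affected, so II-6 is cc.
Now use II-4's offspring. Probability of each recorded status — unaffected son III-2: 1/2 if II-4 is Cc, 1 if CC; unaffected daughter III-3: 1/2 if II-4 is Cc, 1 if CC.
Bayes: P(Cc) = 2/3·1/4 / (2/3·1/4 + 1/3·1) = 1/3.

1/3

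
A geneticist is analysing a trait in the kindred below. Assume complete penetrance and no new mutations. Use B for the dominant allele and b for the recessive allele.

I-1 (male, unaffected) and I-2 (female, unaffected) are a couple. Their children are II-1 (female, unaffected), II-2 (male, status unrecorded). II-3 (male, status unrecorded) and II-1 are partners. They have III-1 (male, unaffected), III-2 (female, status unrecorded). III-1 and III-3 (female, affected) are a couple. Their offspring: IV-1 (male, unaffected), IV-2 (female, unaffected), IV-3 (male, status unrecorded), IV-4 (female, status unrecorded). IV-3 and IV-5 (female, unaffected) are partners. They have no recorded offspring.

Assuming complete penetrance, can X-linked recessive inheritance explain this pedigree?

No

Under X-linked recessive, IV-1 (unaffected, male) cannot arise from III-1 (unaffected) × III-3 (affected).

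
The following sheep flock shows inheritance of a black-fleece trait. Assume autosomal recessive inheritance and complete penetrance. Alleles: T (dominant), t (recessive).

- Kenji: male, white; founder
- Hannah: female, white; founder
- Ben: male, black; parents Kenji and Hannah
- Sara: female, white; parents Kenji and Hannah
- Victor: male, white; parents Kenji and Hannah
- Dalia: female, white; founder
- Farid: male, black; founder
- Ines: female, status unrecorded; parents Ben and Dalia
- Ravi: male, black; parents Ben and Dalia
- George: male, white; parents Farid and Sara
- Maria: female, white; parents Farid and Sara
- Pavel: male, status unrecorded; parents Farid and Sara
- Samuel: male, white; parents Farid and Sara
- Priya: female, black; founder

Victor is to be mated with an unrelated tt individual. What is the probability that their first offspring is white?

Kenji is white so carries T and passed t to Ben (tt), so Kenji is Tt.
Hannah is white so carries T and passed t to Ben (tt), so Hannah is Tt.
Victor is a white offspring of Kenji (Tt) × Hannah (Tt), whose cross gives 1/4 TT : 1/2 Tt : 1/4 tt; conditioning on being white, Victor is TT with probability 1/3, Tt with probability 2/3.
Summing over parental genotype combinations, P(offspring is white) = 1/3·1 + 2/3·1/2 = 2/3.

2/3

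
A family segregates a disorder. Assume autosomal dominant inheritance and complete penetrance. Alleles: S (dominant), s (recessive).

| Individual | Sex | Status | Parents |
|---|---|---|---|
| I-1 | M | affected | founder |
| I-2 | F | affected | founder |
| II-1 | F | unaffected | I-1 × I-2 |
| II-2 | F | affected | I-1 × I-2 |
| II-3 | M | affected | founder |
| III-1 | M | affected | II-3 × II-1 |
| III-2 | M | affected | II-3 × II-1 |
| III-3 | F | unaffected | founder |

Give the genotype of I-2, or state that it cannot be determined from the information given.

From phenotype alone, I-2 is SS or Ss.
I-2 is affected so carries S and passed s to II-1 (ss), so I-2 is Ss.

Ss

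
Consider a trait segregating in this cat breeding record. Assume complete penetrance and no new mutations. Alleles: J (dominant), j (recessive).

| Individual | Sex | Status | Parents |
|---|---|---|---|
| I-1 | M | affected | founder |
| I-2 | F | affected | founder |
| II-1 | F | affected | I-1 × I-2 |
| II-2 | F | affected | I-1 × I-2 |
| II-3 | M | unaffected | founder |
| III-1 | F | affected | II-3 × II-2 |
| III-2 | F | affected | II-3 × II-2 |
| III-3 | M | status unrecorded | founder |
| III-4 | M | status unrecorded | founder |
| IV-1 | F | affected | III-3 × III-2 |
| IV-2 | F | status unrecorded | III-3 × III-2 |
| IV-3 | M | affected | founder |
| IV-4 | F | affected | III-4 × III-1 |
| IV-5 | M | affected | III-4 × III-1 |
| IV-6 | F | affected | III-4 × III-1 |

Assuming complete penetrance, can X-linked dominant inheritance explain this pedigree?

Yes

A consistent assignment under X-linked dominant exists: I-1 X^J Y, I-2 X^J X^J, II-1 X^J X^J, II-2 X^J X^J, II-3 X^j Y, III-1 X^J X^j, III-2 X^J X^j, III-3 X^J Y, III-4 X^J Y, IV-1 X^J X^J, IV-2 X^J X^J, IV-3 X^J Y, IV-4 X^J X^J, IV-5 X^J Y, IV-6 X^J X^J.
In this assignment every recorded phenotype matches its genotype and every non-founder's genotype is obtainable from its parents' genotypes, so the pedigree is consistent.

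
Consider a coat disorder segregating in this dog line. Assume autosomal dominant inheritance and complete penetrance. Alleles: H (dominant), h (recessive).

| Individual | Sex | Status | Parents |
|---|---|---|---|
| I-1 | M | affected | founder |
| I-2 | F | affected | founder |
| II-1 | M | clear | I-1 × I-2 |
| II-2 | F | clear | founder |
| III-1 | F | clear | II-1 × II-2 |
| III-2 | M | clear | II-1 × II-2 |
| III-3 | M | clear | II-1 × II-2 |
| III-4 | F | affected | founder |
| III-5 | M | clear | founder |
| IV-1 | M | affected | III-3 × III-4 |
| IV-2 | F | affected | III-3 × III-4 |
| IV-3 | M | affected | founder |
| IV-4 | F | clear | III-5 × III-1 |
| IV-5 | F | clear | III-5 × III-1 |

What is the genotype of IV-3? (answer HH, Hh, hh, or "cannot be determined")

IV-3's phenotype allows HH or Hh, and no parent or child forces a single allele at both positions; consistent genotype assignments exist with IV-3 as HH or Hh.

cannot be determined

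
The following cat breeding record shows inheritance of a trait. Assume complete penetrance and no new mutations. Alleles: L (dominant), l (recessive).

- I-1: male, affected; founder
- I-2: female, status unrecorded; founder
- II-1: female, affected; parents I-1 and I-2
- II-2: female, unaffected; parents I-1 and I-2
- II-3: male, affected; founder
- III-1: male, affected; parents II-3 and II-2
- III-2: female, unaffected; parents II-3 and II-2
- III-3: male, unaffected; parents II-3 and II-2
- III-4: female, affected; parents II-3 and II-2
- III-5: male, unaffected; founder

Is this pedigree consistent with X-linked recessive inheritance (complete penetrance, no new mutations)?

Yes

A consistent assignment under X-linked recessive exists: I-1 X^l Y, I-2 X^L X^l, II-1 X^l X^l, II-2 X^L X^l, II-3 X^l Y, III-1 X^l Y, III-2 X^L X^l, III-3 X^L Y, III-4 X^l X^l, III-5 X^L Y.
In this assignment every recorded phenotype matches its genotype and every non-founder's genotype is obtainable from its parents' genotypes, so the pedigree is consistent.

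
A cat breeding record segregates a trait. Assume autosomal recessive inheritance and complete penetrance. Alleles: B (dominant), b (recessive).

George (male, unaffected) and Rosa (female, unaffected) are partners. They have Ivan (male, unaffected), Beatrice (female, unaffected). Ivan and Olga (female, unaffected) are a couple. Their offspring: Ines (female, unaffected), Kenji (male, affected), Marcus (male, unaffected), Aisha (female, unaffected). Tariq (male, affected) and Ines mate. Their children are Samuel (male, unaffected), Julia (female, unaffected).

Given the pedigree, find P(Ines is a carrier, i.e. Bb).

1/3

Ivan is unaffected so carries B and passed b to Kenji (bb), so Ivan is Bb.
Olga is unaffected so carries B and passed b to Kenji (bb), so Olga is Bb.
Their cross gives offspring ratios 1/4 BB : 1/2 Bb : 1/4 bb. Conditioning on Ines being unaffected, P(Bb) = 1/2 / 3/4 = 2/3 before taking Ines's own offspring into account.
Tariq is affected, so Tariq is bb.
Now use Ines's offspring. Probability of each recorded status — unaffected son Samuel: 1/2 if Ines is Bb, 1 if BB; unaffected daughter Julia: 1/2 if Ines is Bb, 1 if BB.
Bayes: P(Bb) = 2/3·1/4 / (2/3·1/4 + 1/3·1) = 1/3.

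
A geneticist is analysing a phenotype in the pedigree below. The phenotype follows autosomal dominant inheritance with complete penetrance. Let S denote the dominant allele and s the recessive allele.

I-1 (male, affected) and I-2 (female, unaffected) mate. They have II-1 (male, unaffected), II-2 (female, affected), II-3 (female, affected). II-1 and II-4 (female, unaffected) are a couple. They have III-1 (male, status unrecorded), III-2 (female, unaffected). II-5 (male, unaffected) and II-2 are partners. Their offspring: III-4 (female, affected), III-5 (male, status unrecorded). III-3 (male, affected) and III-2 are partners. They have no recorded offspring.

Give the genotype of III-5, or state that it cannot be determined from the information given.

cannot be determined

III-5's phenotype is unrecorded, and no parent or child forces a single allele at both positions; consistent genotype assignments exist with III-5 as Ss or ss.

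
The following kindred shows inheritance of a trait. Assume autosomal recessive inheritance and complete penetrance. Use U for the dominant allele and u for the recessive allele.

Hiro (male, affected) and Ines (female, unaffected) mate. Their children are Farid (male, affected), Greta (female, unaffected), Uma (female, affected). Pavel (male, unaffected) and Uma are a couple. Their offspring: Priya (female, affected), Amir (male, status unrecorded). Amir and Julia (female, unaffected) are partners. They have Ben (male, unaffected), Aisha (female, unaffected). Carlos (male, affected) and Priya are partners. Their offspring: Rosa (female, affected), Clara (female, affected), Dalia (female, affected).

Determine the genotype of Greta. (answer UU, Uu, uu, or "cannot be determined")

Uu

From phenotype alone, Greta is UU or Uu.
Greta is unaffected so carries U and received u from Hiro (uu), so Greta is Uu.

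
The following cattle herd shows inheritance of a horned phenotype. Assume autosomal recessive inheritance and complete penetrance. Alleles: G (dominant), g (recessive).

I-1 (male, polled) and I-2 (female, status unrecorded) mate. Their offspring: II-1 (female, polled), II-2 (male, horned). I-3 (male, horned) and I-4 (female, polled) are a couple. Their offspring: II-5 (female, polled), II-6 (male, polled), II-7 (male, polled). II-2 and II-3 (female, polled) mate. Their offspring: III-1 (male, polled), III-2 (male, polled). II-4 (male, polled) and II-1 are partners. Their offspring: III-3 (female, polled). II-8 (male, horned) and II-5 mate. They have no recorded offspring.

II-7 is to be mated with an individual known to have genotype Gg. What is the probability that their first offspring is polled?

II-7 is polled so carries G and received g from I-3 (gg), so II-7 is Gg.
The cross gives 1/4 GG : 1/2 Gg : 1/4 gg, so P(offspring is polled) = 3/4.

3/4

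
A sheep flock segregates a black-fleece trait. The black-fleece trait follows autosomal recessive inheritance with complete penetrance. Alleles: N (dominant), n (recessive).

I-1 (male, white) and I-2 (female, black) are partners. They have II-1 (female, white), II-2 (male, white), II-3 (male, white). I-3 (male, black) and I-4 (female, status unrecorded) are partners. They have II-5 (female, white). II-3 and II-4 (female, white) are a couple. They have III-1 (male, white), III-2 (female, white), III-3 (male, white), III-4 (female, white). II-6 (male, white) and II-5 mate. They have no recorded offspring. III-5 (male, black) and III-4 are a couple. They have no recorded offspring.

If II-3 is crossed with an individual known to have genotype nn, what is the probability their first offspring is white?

1/2

II-3 is white so carries N and received n from I-2 (nn), so II-3 is Nn.
The cross gives 1/2 Nn : 1/2 nn, so P(offspring is white) = 1/2.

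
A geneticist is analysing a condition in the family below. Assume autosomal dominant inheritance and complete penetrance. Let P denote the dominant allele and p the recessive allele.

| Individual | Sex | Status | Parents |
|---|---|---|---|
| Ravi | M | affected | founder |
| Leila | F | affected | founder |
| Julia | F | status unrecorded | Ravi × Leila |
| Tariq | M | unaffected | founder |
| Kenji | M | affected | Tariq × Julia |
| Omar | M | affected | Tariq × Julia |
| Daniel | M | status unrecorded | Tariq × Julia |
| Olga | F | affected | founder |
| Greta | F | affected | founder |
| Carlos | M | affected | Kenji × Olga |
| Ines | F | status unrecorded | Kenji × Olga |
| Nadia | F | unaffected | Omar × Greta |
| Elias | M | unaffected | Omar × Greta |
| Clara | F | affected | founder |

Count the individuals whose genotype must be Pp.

Obligate heterozygotes: Kenji is affected so carries P and received p from Tariq (pp), so Kenji is Pp; Omar is affected so carries P and received p from Tariq (pp), so Omar is Pp; Greta is affected so carries P and passed p to Nadia (pp), so Greta is Pp.
Every other individual is either homozygous by phenotype or has at least one consistent homozygous assignment, so the count is 3.

3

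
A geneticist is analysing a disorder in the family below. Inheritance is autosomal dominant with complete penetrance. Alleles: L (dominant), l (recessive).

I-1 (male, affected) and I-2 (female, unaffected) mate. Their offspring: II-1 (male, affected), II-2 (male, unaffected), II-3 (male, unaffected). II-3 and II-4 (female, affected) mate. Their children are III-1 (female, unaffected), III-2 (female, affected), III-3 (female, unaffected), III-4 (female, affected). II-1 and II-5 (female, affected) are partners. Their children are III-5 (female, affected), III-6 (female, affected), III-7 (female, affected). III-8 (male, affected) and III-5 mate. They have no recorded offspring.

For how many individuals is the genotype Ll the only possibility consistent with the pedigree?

Obligate heterozygotes: I-1 is affected so carries L and passed l to II-2 (ll), so I-1 is Ll; II-1 is affected so carries L and received l from I-2 (ll), so II-1 is Ll; II-4 is affected so carries L and passed l to III-1 (ll), so II-4 is Ll; III-2 is affected so carries L and received l from II-3 (ll), so III-2 is Ll; III-4 is affected so carries L and received l from II-3 (ll), so III-4 is Ll.
Every other individual is either homozygous by phenotype or has at least one consistent homozygous assignment, so the count is 5.

5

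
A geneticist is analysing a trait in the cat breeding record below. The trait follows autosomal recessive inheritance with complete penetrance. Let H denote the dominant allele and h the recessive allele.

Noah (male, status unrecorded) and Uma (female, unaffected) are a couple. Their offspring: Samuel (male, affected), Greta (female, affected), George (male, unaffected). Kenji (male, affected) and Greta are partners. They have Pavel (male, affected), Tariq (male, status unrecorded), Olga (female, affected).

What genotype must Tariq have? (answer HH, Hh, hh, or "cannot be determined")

From phenotype alone, Tariq is HH or Hh or hh.
Tariq received h from Kenji (hh) and received h from Greta (hh), so Tariq is hh.

hh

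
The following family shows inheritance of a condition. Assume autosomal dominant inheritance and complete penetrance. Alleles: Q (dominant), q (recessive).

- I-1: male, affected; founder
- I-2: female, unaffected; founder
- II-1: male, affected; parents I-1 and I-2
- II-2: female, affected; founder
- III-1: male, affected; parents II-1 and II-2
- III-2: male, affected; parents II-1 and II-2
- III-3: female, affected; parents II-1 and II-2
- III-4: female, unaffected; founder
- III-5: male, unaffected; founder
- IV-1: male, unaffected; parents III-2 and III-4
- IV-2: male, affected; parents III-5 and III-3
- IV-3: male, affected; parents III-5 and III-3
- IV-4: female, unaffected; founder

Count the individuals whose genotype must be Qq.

Obligate heterozygotes: II-1 is affected so carries Q and received q from I-2 (qq), so II-1 is Qq; III-2 is affected so carries Q and passed q to IV-1 (qq), so III-2 is Qq; IV-2 is affected so carries Q and received q from III-5 (qq), so IV-2 is Qq; IV-3 is affected so carries Q and received q from III-5 (qq), so IV-3 is Qq.
Every other individual is either homozygous by phenotype or has at least one consistent homozygous assignment, so the count is 4.

4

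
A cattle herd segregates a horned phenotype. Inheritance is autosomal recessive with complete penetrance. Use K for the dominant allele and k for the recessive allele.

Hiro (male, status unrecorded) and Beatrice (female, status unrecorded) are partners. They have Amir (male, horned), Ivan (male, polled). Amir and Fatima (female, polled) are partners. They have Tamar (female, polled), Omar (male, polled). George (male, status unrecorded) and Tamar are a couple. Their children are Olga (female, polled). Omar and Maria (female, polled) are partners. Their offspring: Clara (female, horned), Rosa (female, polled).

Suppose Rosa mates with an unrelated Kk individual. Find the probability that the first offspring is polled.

5/6

Omar is polled so carries K and received k from Amir (kk), so Omar is Kk.
Maria is polled so carries K and passed k to Clara (kk), so Maria is Kk.
Rosa is a polled offspring of Omar (Kk) × Maria (Kk), whose cross gives 1/4 KK : 1/2 Kk : 1/4 kk; conditioning on being polled, Rosa is KK with probability 1/3, Kk with probability 2/3.
Summing over parental genotype combinations, P(offspring is polled) = 1/3·1 + 2/3·3/4 = 5/6.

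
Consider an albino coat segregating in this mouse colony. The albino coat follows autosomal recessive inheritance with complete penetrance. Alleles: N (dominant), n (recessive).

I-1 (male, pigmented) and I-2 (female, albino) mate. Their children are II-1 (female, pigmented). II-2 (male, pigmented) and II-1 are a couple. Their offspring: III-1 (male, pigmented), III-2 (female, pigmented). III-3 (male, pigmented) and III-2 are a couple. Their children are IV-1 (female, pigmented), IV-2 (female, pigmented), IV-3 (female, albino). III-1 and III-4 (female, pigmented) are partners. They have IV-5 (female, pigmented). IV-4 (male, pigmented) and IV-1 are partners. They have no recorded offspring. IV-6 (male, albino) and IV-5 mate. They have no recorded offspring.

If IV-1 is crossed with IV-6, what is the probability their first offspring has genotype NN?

III-3 is pigmented so carries N and passed n to IV-3 (nn), so III-3 is Nn.
III-2 is pigmented so carries N and passed n to IV-3 (nn), so III-2 is Nn.
IV-1 is a pigmented offspring of III-3 (Nn) × III-2 (Nn), whose cross gives 1/4 NN : 1/2 Nn : 1/4 nn; conditioning on being pigmented, IV-1 is NN with probability 1/3, Nn with probability 2/3.
IV-6 is albino, so IV-6 is nn.
Summing over parental genotype combinations, P(offspring has genotype NN) = 0 = 0.

0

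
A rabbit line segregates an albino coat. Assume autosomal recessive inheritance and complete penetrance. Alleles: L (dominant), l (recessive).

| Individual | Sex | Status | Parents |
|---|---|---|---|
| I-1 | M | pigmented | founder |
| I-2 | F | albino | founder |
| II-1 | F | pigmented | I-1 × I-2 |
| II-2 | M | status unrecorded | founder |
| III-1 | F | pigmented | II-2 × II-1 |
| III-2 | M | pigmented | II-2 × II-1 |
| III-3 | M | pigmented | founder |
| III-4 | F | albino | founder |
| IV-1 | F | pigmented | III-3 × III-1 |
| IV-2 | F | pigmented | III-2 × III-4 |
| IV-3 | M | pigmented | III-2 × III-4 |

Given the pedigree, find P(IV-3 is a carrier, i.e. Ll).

1

IV-3 is pigmented so carries L and received l from III-4 (ll), so IV-3 is Ll, giving P(Ll) = 1.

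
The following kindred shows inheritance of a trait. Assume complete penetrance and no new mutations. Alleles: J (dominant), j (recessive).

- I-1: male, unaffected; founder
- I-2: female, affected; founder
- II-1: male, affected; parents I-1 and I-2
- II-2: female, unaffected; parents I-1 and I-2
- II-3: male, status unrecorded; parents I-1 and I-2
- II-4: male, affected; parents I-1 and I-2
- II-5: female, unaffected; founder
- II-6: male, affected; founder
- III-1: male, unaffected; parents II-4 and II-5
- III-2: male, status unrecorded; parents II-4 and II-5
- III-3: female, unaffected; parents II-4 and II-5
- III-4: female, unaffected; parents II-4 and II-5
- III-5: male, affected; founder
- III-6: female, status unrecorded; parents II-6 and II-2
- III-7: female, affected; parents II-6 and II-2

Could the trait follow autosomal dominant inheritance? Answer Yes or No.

Yes

A consistent assignment under autosomal dominant exists: I-1 jj, I-2 Jj, II-1 Jj, II-2 jj, II-3 Jj, II-4 Jj, II-5 jj, II-6 JJ, III-1 jj, III-2 Jj, III-3 jj, III-4 jj, III-5 JJ, III-6 Jj, III-7 Jj.
In this assignment every recorded phenotype matches its genotype and every non-founder's genotype is obtainable from its parents' genotypes, so the pedigree is consistent.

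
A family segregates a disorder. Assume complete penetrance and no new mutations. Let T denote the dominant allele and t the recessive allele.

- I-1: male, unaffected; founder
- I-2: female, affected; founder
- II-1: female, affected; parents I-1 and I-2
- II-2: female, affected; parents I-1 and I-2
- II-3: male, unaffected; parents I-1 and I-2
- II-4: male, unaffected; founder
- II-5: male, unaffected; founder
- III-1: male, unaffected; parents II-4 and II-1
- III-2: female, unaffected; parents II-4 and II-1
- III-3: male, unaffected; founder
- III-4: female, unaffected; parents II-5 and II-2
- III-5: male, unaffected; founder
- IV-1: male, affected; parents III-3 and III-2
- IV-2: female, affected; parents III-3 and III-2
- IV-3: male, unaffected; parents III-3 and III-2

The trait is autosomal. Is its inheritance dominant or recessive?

III-3 and III-2 are both unaffected yet have an affected child IV-1. Under dominance, an affected child requires at least one affected parent, so the trait cannot be dominant.

recessive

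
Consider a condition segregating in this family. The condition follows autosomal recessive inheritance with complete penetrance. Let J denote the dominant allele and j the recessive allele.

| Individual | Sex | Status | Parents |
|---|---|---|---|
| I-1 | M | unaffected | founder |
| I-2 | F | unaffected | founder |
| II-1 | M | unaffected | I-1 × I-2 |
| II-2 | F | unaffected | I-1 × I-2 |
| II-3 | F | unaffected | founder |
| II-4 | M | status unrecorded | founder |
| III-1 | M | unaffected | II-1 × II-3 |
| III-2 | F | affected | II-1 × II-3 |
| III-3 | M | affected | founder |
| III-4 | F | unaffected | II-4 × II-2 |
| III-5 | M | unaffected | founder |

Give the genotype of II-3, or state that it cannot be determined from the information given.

Jj

From phenotype alone, II-3 is JJ or Jj.
II-3 is unaffected so carries J and passed j to III-2 (jj), so II-3 is Jj.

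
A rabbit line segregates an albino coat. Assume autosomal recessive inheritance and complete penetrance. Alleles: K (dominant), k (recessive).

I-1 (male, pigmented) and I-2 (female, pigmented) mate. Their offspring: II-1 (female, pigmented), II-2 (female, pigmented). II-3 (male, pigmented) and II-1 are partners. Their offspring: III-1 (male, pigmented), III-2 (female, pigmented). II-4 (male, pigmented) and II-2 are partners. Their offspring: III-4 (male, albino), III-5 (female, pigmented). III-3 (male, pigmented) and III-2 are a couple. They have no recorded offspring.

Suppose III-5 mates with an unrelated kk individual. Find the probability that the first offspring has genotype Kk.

2/3

II-4 is pigmented so carries K and passed k to III-4 (kk), so II-4 is Kk.
II-2 is pigmented so carries K and passed k to III-4 (kk), so II-2 is Kk.
III-5 is a pigmented offspring of II-4 (Kk) × II-2 (Kk), whose cross gives 1/4 KK : 1/2 Kk : 1/4 kk; conditioning on being pigmented, III-5 is KK with probability 1/3, Kk with probability 2/3.
Summing over parental genotype combinations, P(offspring has genotype Kk) = 1/3·1 + 2/3·1/2 = 2/3.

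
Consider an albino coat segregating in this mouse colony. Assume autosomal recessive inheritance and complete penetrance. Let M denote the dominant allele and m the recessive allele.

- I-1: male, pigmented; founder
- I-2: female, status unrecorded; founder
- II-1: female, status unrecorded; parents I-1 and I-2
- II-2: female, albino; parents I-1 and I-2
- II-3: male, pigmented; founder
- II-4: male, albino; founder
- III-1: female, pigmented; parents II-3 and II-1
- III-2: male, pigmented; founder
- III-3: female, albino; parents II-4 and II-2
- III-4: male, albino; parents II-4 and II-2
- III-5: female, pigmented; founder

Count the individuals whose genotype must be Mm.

Obligate heterozygotes: I-1 is pigmented so carries M and passed m to II-2 (mm), so I-1 is Mm.
Every other individual is either homozygous by phenotype or has at least one consistent homozygous assignment, so the count is 1.

1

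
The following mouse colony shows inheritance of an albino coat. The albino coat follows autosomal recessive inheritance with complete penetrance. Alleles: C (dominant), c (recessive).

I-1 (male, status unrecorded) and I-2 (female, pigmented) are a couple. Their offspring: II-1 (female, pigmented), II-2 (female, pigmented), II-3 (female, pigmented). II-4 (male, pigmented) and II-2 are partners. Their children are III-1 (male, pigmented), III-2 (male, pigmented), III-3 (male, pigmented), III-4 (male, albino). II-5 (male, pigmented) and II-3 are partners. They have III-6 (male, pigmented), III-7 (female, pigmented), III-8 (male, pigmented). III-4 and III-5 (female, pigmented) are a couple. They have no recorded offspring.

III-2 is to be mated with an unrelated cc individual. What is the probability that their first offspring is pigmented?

2/3

II-4 is pigmented so carries C and passed c to III-4 (cc), so II-4 is Cc.
II-2 is pigmented so carries C and passed c to III-4 (cc), so II-2 is Cc.
III-2 is a pigmented offspring of II-4 (Cc) × II-2 (Cc), whose cross gives 1/4 CC : 1/2 Cc : 1/4 cc; conditioning on being pigmented, III-2 is CC with probability 1/3, Cc with probability 2/3.
Summing over parental genotype combinations, P(offspring is pigmented) = 1/3·1 + 2/3·1/2 = 2/3.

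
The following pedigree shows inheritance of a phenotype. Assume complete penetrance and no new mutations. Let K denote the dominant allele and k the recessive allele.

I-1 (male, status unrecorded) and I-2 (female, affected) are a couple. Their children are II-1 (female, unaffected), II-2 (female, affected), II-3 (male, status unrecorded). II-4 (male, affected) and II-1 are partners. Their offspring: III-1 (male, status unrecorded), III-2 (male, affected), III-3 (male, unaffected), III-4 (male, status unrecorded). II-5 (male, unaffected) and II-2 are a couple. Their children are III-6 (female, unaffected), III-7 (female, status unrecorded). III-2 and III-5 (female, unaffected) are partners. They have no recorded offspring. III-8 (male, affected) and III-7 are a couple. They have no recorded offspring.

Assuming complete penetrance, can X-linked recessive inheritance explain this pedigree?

No

No assignment of genotypes under X-linked recessive satisfies every parent–offspring relationship, so the pedigree is inconsistent.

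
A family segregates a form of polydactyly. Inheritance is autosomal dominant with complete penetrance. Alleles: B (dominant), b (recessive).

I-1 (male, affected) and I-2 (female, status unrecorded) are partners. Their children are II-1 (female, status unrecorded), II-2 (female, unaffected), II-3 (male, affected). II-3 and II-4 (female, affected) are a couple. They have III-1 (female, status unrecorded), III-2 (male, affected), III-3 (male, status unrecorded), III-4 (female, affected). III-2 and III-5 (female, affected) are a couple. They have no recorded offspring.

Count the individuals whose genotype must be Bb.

Obligate heterozygotes: I-1 is affected so carries B and passed b to II-2 (bb), so I-1 is Bb.
Every other individual is either homozygous by phenotype or has at least one consistent homozygous assignment, so the count is 1.

1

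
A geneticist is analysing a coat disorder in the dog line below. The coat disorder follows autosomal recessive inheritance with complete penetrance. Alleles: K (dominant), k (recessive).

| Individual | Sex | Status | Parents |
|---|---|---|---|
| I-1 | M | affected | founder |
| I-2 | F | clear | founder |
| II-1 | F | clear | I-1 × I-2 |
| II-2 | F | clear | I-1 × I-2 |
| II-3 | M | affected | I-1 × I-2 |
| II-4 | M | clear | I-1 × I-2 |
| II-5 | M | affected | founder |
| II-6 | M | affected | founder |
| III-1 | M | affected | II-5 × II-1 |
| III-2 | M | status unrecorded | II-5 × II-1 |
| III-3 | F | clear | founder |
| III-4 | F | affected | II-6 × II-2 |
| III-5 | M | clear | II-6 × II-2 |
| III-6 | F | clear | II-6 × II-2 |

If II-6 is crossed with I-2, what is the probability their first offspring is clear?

1/2

II-6 is affected, so II-6 is kk.
I-2 is clear so carries K and passed k to II-3 (kk), so I-2 is Kk.
The cross gives 1/2 Kk : 1/2 kk, so P(offspring is clear) = 1/2.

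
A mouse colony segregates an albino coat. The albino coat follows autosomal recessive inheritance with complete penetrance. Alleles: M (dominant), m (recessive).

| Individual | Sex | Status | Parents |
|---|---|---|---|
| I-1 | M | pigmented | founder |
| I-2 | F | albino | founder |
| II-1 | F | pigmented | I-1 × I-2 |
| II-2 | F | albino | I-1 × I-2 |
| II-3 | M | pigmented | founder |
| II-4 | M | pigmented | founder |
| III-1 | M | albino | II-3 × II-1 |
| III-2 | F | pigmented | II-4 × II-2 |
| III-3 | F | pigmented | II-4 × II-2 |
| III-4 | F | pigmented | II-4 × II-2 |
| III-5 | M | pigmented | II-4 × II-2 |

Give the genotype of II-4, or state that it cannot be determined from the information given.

II-4's phenotype allows MM or Mm, and no parent or child forces a single allele at both positions; consistent genotype assignments exist with II-4 as MM or Mm.

cannot be determined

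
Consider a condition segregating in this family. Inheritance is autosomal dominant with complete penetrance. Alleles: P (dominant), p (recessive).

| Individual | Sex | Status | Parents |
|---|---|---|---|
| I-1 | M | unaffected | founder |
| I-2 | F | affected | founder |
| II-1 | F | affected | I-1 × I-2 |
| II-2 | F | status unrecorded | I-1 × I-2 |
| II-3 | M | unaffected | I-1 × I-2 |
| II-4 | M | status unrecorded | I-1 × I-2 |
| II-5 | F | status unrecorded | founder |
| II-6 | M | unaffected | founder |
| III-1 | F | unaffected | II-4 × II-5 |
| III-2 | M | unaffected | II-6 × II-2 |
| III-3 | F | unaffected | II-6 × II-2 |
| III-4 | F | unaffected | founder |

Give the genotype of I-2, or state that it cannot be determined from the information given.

From phenotype alone, I-2 is PP or Pp.
I-2 is affected so carries P and passed p to II-3 (pp), so I-2 is Pp.

Pp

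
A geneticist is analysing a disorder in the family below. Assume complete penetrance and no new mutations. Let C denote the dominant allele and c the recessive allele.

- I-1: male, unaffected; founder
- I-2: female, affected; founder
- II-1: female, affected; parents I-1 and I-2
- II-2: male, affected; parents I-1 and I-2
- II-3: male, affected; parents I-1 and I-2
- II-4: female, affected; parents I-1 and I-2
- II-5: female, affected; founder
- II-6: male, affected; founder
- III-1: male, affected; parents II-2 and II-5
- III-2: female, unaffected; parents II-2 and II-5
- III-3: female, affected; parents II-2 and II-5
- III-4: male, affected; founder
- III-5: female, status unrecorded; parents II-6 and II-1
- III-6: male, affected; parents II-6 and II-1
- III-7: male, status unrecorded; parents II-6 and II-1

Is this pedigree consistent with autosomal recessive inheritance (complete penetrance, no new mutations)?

Under autosomal recessive, III-2 (unaffected, female) cannot arise from II-2 (affected) × II-5 (affected).

No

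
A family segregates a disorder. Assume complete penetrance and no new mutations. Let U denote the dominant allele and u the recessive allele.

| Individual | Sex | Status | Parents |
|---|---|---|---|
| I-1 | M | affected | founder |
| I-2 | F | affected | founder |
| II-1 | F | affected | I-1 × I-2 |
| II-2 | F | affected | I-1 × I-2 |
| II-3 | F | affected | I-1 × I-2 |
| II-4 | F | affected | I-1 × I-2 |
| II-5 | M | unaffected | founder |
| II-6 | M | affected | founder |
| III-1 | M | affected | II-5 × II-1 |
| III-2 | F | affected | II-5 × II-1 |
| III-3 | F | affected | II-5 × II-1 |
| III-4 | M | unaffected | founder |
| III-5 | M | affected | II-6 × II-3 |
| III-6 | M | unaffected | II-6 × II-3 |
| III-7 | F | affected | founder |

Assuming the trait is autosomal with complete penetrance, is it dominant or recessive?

II-6 and II-3 are both affected yet have an unaffected child III-6. Under a recessive model two affected parents are homozygous and every child would be affected, so the trait cannot be recessive.

dominant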